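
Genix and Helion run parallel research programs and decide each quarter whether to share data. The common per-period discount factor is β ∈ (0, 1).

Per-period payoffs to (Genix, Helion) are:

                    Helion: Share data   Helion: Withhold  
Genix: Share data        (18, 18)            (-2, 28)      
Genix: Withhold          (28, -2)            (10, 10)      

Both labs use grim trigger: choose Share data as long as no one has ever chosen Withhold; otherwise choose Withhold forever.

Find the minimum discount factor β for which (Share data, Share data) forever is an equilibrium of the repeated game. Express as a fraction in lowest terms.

Under grim trigger the critical discount factor is (T−C)/(T−P) with T = 28, C = 18, P = 10.
β* = (28−18)/(28−10) = 10/18 = 5/9.

5/9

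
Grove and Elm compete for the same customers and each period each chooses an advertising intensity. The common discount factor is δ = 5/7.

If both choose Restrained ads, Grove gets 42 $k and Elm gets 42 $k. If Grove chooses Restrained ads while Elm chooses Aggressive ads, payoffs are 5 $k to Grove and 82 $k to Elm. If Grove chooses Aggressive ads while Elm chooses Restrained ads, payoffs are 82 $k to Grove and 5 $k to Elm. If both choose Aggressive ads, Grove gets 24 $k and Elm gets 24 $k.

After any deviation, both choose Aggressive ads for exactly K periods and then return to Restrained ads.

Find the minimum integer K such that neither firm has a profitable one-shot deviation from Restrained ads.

IC: δ(1−δ^K)/(1−δ) ≥ (82−42)/(42−24) = 20/9.
With δ = 5/7: need 1 − δ^K ≥ 20/9·(1−5/7)/(5/7), i.e. δ^K ≤ 0.1111.
Since (5/7)^6 = 0.1328 and (5/7)^7 = 0.0949, the smallest such K is 7.

7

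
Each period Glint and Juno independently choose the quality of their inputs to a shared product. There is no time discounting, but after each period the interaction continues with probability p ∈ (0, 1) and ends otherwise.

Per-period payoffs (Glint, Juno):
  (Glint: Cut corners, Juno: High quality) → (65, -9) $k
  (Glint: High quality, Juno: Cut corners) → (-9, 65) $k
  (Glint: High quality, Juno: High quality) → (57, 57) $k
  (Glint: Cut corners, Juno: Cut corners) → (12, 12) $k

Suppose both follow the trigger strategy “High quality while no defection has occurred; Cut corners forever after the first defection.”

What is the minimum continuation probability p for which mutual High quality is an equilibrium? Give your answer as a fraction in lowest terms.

Expected cooperation value is 57 + p·57 + p²·57 + … = 57/(1−p); deviation gives 65 + p·12/(1−p).
57 ≥ 65(1−p) + 12p ⇒ 53p ≥ 8 ⇒ p ≥ 8/53.

8/53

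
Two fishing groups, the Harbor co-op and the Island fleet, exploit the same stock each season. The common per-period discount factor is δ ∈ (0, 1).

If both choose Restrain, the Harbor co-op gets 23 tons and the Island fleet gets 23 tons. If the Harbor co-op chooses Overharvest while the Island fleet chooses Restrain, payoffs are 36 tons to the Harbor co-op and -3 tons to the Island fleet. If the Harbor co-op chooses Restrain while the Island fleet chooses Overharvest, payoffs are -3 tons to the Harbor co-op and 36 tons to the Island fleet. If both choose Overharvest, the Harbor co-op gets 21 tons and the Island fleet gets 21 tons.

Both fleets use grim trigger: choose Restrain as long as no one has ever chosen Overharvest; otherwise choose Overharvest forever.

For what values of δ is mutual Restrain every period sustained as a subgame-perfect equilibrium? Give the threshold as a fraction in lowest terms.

13/15

23/(1−δ) ≥ 36 + 21δ/(1−δ)
23 ≥ 36 − 15δ
δ ≥ 13/15.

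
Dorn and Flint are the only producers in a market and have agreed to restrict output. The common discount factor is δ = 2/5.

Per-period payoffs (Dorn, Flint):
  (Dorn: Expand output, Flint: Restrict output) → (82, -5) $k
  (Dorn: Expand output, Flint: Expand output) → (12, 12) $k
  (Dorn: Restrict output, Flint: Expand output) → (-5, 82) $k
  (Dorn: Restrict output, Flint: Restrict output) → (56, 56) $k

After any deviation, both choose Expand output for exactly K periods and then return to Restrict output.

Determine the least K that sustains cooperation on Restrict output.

3

IC: δ(1−δ^K)/(1−δ) ≥ (82−56)/(56−12) = 13/22.
With δ = 2/5: need 1 − δ^K ≥ 13/22·(1−2/5)/(2/5), i.e. δ^K ≤ 0.1136.
Since (2/5)^2 = 0.1600 and (2/5)^3 = 0.0640, the smallest such K is 3.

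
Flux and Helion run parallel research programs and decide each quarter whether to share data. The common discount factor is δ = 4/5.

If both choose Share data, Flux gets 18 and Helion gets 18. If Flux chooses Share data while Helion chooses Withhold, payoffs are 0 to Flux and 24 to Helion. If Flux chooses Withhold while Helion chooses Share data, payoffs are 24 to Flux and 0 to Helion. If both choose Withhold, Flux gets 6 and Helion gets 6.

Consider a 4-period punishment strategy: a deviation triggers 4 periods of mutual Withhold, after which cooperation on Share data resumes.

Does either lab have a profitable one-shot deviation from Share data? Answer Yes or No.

Comparing payoff streams over the 5 periods until play realigns: cooperate → 18(1+δ+…+δ^4); deviate → 24 + 6(δ+…+δ^4).
Cooperation is sustained iff (18−6)(δ+…+δ^4) ≥ 24−18.
δ+…+δ^4 = 4/5·(1−(4/5)^4)/(1−4/5) = 2.3616, and (24−18)/(18−6) = 0.5000.
2.3616 ≥ 0.5000, so cooperation is sustainable.

No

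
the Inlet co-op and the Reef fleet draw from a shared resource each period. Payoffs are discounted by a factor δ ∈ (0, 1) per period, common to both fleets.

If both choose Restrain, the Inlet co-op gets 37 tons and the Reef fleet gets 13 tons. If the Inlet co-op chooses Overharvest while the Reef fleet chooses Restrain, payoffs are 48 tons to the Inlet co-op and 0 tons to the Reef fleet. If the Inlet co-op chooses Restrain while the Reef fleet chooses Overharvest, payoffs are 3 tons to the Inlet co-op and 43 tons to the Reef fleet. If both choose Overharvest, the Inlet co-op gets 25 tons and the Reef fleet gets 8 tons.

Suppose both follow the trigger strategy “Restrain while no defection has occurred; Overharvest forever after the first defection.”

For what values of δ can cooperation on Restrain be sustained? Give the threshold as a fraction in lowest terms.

6/7

the Inlet co-op's threshold: (48−37)/(48−25) = 11/23.
the Reef fleet's threshold: (43−13)/(43−8) = 6/7.
11/23 < 6/7, so the Reef fleet binds and δ* = 6/7.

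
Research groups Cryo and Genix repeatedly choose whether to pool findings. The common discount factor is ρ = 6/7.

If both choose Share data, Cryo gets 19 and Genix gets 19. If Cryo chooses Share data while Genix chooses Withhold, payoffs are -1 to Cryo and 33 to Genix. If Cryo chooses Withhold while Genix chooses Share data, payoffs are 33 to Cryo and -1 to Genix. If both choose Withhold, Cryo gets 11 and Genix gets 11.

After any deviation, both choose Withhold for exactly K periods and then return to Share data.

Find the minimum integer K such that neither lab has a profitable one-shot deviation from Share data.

3

IC: ρ(1−ρ^K)/(1−ρ) ≥ (33−19)/(19−11) = 7/4.
With ρ = 6/7: need 1 − ρ^K ≥ 7/4·(1−6/7)/(6/7), i.e. ρ^K ≤ 0.7083.
Since (6/7)^2 = 0.7347 and (6/7)^3 = 0.6297, the smallest such K is 3.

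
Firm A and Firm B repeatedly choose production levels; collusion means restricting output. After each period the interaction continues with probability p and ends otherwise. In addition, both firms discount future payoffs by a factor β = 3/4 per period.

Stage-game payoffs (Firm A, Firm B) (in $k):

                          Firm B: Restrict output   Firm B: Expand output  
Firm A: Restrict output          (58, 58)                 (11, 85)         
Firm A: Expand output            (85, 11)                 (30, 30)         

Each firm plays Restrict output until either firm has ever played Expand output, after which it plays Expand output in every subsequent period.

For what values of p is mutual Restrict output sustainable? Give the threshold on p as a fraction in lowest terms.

36/55

With continuation probability p and discount β, the effective per-period discount factor is βp.
Grim-trigger IC: βp ≥ (85−58)/(85−30) = 27/55.
So p ≥ (27/55)/(3/4) = 36/55.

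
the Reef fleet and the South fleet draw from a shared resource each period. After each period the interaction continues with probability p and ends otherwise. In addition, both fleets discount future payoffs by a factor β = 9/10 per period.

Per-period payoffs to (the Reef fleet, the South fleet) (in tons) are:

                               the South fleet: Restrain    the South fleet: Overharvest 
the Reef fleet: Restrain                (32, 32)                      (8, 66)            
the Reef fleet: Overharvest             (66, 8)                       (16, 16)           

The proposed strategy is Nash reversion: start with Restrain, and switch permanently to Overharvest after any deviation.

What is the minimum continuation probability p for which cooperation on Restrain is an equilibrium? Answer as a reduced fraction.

34/45

With continuation probability p and discount β, the effective per-period discount factor is βp.
Grim-trigger IC: βp ≥ (66−32)/(66−16) = 17/25.
So p ≥ (17/25)/(9/10) = 34/45.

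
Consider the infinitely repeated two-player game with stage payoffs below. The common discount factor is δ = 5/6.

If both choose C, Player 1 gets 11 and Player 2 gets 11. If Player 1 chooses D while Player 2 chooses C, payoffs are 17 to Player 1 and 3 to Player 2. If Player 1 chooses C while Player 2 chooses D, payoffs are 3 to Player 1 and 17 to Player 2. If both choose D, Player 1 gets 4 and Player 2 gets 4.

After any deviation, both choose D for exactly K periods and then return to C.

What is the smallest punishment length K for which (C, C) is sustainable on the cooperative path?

No profitable deviation requires (11−4)(δ+…+δ^K) ≥ 17−11, i.e. δ+…+δ^K ≥ 6/7 ≈ 0.8571.
With δ = 5/6, the partial sums are K=1: 0.8333, K=2: 1.5278.
K = 2 is the first length at which the sum reaches 0.8571.

2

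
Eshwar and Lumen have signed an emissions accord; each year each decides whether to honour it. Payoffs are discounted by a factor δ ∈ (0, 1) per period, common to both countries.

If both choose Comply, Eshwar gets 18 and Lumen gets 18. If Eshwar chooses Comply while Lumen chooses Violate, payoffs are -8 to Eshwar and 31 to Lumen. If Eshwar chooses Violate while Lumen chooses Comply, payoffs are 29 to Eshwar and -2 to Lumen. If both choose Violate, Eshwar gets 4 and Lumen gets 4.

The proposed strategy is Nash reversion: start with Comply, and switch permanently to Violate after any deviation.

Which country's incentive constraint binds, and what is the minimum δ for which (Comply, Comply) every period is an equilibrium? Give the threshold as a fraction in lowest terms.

Eshwar: cooperation gives 18 each period; deviation gives 29 once then 4 forever.
  18/(1−δ) ≥ 29 + 4δ/(1−δ) ⇒ δ ≥ 11/25.
Lumen: cooperation gives 18 each period; deviation gives 31 once then 4 forever.
  δ ≥ 13/27.
Both must hold, so the binding constraint is Lumen's: δ ≥ 13/27.

Lumen; δ ≥ 13/27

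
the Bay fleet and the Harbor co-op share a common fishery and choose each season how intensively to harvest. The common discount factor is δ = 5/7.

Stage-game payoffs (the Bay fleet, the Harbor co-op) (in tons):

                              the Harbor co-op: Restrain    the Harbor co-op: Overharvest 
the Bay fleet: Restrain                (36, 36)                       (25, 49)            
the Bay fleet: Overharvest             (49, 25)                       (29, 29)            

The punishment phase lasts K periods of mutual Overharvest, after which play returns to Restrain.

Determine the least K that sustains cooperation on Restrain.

No profitable deviation requires (36−29)(δ+…+δ^K) ≥ 49−36, i.e. δ+…+δ^K ≥ 13/7 ≈ 1.8571.
With δ = 5/7, the partial sums are K=1: 0.7143, K=2: 1.2245, K=3: 1.5889, K=4: 1.8492, K=5: 2.0352.
K = 5 is the first length at which the sum reaches 1.8571.

5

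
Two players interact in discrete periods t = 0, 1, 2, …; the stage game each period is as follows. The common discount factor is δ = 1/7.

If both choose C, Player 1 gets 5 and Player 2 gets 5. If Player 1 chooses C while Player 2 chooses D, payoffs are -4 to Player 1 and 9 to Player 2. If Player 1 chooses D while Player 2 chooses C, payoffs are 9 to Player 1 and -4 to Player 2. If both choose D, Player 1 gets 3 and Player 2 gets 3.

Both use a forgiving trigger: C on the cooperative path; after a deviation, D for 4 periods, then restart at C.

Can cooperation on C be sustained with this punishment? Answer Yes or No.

No

IC: δ+…+δ^4 ≥ (9−5)/(5−3) = 2.
At δ = 1/7: partial sum = 0.1666 < 2.0000. Cooperation not sustainable.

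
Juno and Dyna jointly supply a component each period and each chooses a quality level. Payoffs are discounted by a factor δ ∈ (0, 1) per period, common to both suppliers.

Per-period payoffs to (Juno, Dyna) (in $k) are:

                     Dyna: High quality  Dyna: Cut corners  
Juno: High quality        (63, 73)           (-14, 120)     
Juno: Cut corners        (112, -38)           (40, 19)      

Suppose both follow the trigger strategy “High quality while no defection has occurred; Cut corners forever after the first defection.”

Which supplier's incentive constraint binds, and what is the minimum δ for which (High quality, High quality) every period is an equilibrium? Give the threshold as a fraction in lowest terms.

Juno's threshold: (112−63)/(112−40) = 49/72.
Dyna's threshold: (120−73)/(120−19) = 47/101.
49/72 > 47/101, so Juno binds and δ* = 49/72.

Juno; δ ≥ 49/72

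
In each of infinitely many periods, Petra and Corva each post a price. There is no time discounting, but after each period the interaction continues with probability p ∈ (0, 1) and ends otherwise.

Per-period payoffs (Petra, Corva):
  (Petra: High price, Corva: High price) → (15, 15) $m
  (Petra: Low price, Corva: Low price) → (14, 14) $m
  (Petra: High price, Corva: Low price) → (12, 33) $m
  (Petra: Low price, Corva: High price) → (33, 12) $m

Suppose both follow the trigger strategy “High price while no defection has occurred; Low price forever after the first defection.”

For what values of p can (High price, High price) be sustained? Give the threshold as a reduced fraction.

18/19

Expected cooperation value is 15 + p·15 + p²·15 + … = 15/(1−p); deviation gives 33 + p·14/(1−p).
15 ≥ 33(1−p) + 14p ⇒ 19p ≥ 18 ⇒ p ≥ 18/19.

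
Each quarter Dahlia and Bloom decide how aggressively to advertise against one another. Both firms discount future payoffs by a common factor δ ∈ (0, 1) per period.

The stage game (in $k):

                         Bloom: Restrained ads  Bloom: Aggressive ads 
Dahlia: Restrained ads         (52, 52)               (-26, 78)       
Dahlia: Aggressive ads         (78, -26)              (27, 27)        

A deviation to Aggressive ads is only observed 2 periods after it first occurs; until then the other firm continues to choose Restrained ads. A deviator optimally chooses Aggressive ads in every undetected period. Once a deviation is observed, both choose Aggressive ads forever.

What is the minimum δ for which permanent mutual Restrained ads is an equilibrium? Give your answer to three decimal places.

0.714

A deviator earns 78 for 2 periods, then 27 forever; cooperating earns 52 forever. Multiplying the IC by (1−δ):
52 ≥ 78(1−δ^2) + 27δ^2, so 51·δ^2 ≥ 26 and δ^2 ≥ 26/51.
δ ≥ (26/51)^(1/2) ≈ 0.714.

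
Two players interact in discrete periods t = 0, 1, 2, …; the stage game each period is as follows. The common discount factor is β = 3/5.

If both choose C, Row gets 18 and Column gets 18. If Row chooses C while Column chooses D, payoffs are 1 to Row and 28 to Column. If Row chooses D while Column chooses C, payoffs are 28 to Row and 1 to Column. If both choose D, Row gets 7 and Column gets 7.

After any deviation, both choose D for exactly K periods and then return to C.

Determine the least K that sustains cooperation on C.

2

Need Σ_{k=1}^{K} β^k ≥ (28−18)/(18−7) = 0.9091 at β = 3/5.
At K = 1 the sum is 0.6000 < 0.9091; at K = 2 it is 0.9600 ≥ 0.9091.
So the minimum punishment length is K = 2.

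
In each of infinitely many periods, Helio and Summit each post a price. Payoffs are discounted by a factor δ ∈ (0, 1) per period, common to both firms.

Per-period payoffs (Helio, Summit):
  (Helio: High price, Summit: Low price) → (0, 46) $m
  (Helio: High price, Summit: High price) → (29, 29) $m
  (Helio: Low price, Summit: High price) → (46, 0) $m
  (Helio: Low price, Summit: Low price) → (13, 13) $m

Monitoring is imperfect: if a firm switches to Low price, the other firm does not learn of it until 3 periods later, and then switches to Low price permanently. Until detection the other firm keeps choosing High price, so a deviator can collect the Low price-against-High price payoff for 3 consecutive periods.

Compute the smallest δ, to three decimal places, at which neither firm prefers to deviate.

Deviating for the 3 undetected periods gains 46−29 = 17 per period over cooperation, then loses 29−13 = 16 per period forever once punishment starts.
Gain: 17(1 + δ + … + δ^2); loss: 16·δ^3/(1−δ).
No profitable deviation ⇔ 17(1−δ^3) ≤ 16·δ^3, i.e. δ^3 ≥ 17/(17+16) = 17/33.
Hence δ ≥ (17/33)^(1/3) ≈ 0.802.

0.802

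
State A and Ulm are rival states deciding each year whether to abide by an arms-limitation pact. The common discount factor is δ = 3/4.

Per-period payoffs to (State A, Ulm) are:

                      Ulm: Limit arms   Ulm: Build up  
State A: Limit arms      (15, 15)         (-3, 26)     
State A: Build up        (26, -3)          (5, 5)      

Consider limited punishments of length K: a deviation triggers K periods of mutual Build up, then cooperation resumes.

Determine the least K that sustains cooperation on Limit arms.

Need Σ_{k=1}^{K} δ^k ≥ (26−15)/(15−5) = 1.1000 at δ = 3/4.
At K = 1 the sum is 0.7500 < 1.1000; at K = 2 it is 1.3125 ≥ 1.1000.
So the minimum punishment length is K = 2.

2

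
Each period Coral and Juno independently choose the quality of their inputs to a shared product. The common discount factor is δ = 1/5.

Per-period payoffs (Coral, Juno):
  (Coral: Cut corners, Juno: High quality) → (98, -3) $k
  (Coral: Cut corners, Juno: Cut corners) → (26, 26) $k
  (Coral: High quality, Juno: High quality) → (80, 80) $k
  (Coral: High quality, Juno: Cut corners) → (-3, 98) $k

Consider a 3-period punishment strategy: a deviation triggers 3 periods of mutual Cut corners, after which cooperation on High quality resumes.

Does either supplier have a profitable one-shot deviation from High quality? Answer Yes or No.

Yes

IC: δ+…+δ^3 ≥ (98−80)/(80−26) = 1/3.
At δ = 1/5: partial sum = 0.2480 < 0.3333. Cooperation not sustainable.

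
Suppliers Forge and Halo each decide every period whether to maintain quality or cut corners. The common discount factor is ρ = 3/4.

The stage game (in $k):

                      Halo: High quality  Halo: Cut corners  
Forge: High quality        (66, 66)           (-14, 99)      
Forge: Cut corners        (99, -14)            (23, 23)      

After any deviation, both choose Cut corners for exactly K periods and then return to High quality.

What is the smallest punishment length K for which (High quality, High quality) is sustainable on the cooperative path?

Need Σ_{k=1}^{K} ρ^k ≥ (99−66)/(66−23) = 0.7674 at ρ = 3/4.
At K = 1 the sum is 0.7500 < 0.7674; at K = 2 it is 1.3125 ≥ 0.7674.
So the minimum punishment length is K = 2.

2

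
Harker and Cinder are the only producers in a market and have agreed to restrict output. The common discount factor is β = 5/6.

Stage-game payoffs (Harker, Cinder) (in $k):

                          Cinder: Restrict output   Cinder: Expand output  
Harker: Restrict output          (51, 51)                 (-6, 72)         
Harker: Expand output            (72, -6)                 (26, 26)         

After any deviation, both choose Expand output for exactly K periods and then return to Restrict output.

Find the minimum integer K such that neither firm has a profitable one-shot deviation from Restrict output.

No profitable deviation requires (51−26)(β+…+β^K) ≥ 72−51, i.e. β+…+β^K ≥ 21/25 ≈ 0.8400.
With β = 5/6, the partial sums are K=1: 0.8333, K=2: 1.5278.
K = 2 is the first length at which the sum reaches 0.8400.

2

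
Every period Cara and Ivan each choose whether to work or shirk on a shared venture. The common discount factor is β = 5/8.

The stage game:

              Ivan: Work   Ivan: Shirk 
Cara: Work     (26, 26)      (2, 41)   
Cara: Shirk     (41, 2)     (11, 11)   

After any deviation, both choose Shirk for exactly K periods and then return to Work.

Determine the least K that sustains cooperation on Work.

Need Σ_{k=1}^{K} β^k ≥ (41−26)/(26−11) = 1.0000 at β = 5/8.
At K = 1 the sum is 0.6250 < 1.0000; at K = 2 it is 1.0156 ≥ 1.0000.
So the minimum punishment length is K = 2.

2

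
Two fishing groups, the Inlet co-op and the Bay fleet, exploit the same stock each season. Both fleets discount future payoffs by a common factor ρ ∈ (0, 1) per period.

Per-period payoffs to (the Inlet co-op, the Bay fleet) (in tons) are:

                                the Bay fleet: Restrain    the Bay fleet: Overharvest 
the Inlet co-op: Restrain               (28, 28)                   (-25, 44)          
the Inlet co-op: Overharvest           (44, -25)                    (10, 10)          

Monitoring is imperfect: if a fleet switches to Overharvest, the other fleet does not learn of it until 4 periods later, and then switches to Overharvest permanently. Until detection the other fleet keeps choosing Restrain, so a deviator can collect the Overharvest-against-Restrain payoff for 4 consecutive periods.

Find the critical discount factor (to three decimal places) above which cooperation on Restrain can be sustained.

0.828

The best deviation is to choose Overharvest for all 4 undetected periods, earning 44 each, then 10 forever once detected.
Deviation value: 44(1−ρ^4)/(1−ρ) + 10ρ^4/(1−ρ); cooperation value: 28/(1−ρ).
IC: 28 ≥ 44(1−ρ^4) + 10ρ^4 = 44 − 34ρ^4.
So ρ^4 ≥ 16/34 = 8/17, giving ρ ≥ (8/17)^(1/4) ≈ 0.828.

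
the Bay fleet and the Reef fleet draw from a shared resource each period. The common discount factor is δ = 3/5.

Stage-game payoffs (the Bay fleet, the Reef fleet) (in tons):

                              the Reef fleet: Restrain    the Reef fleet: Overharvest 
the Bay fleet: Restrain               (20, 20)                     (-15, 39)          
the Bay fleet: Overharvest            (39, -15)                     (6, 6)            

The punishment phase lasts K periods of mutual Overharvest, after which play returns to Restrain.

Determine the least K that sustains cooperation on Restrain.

Need Σ_{k=1}^{K} δ^k ≥ (39−20)/(20−6) = 1.3571 at δ = 3/5.
At K = 4 the sum is 1.3056 < 1.3571; at K = 5 it is 1.3834 ≥ 1.3571.
So the minimum punishment length is K = 5.

5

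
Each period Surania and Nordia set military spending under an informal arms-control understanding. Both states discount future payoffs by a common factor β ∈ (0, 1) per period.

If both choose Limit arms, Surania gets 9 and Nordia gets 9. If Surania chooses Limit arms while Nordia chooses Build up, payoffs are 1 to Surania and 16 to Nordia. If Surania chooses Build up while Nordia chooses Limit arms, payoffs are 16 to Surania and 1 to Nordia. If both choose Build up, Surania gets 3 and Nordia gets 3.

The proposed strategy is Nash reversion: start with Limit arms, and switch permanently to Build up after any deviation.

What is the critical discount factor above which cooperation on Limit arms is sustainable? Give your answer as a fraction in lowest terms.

One-period gain from deviating is 16 − 9 = 7. The loss is 9 − 3 = 6 in every subsequent period, with present value 6·β/(1−β).
Deviation is unprofitable when 6·β/(1−β) ≥ 7, i.e. β/(1−β) ≥ 7/6.
Equivalently β ≥ 7/(7+6) = 7/13.

7/13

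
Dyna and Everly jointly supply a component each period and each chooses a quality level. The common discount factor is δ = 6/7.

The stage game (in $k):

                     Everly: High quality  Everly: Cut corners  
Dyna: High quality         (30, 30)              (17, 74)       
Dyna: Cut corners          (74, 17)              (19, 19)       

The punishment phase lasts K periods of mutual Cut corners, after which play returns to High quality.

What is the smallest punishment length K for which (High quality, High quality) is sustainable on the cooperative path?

IC: δ(1−δ^K)/(1−δ) ≥ (74−30)/(30−19) = 4.
With δ = 6/7: need 1 − δ^K ≥ 4·(1−6/7)/(6/7), i.e. δ^K ≤ 0.3333.
Since (6/7)^7 = 0.3399 and (6/7)^8 = 0.2914, the smallest such K is 8.

8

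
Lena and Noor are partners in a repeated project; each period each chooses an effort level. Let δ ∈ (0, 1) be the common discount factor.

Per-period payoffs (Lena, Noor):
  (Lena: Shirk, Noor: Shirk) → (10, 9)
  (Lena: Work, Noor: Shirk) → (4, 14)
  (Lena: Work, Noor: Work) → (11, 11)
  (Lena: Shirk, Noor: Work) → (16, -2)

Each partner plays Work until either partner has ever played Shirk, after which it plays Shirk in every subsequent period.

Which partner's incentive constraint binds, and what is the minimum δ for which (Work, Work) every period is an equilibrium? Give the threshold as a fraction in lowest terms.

Lena; δ ≥ 5/6

Lena: cooperation gives 11 each period; deviation gives 16 once then 10 forever.
  11/(1−δ) ≥ 16 + 10δ/(1−δ) ⇒ δ ≥ 5/6.
Noor: cooperation gives 11 each period; deviation gives 14 once then 9 forever.
  δ ≥ 3/5.
Both must hold, so the binding constraint is Lena's: δ ≥ 5/6.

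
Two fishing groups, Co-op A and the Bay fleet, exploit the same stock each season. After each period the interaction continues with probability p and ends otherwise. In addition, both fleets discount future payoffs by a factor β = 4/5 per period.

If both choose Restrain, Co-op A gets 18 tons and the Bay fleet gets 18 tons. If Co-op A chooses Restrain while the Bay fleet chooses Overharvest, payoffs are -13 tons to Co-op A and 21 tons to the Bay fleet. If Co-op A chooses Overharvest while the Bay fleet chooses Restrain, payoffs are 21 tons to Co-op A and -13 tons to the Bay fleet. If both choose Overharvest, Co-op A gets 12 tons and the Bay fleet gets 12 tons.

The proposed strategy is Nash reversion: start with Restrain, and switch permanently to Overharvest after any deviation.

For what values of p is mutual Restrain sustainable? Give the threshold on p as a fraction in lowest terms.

5/12

Expected continuation weight on next period's payoff is β·p = 4/5·p, which plays the role of the discount factor.
Cooperation requires 4/5·p ≥ (21−18)/(21−12) = 1/3, hence p ≥ 5/12.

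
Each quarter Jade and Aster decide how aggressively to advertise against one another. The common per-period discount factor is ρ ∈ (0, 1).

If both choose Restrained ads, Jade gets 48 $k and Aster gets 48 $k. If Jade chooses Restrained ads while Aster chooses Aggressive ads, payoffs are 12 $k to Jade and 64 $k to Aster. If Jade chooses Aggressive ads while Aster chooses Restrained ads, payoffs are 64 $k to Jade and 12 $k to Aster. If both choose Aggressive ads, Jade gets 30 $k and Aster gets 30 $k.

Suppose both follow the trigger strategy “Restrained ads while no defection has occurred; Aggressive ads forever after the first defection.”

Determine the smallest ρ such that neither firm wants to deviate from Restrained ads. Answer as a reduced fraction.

Under grim trigger the critical discount factor is (T−C)/(T−P) with T = 64, C = 48, P = 30.
ρ* = (64−48)/(64−30) = 16/34 = 8/17.

8/17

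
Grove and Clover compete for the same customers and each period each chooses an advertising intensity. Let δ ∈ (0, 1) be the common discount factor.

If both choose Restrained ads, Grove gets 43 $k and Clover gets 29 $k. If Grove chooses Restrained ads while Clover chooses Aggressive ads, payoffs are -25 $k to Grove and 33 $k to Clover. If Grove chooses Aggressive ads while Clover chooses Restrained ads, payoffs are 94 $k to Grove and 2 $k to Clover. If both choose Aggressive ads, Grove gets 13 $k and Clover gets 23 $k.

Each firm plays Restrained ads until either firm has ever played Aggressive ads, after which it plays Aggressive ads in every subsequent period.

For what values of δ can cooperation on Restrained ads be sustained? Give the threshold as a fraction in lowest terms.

17/27

For Grove: deviation gain 94−43 = 51, per-period punishment loss 43−13 = 30. IC gives δ ≥ 51/81 = 17/27.
For Clover: gain 4, loss 6 per period, so δ ≥ 4/10 = 2/5.
The tighter constraint is Grove's, so cooperation needs δ ≥ 17/27.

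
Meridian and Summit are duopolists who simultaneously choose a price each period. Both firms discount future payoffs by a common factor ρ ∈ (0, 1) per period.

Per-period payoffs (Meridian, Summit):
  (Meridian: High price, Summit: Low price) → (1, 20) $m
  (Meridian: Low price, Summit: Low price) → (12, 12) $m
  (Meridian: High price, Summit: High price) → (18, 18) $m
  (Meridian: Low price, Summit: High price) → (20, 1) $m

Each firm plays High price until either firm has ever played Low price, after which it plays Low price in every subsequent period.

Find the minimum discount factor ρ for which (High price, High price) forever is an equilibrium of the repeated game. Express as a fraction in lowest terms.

1/4

Cooperation forever yields 18 each period: 18/(1−ρ).
Deviating yields 20 once, then 12 forever: 20 + 12ρ/(1−ρ).
No profitable deviation requires 18/(1−ρ) ≥ 20 + 12ρ/(1−ρ).
Multiplying by (1−ρ): 18 ≥ 20(1−ρ) + 12ρ = 20 − 8ρ.
So 8ρ ≥ 2, i.e. ρ ≥ 2/8 = 1/4.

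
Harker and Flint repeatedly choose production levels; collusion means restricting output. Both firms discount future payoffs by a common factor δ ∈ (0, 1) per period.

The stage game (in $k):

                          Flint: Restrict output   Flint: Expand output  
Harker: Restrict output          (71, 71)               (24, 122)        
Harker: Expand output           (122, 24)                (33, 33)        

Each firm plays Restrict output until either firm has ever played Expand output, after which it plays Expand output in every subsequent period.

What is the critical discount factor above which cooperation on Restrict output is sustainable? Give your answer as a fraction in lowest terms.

51/89

Cooperation forever yields 71 each period: 71/(1−δ).
Deviating yields 122 once, then 33 forever: 122 + 33δ/(1−δ).
No profitable deviation requires 71/(1−δ) ≥ 122 + 33δ/(1−δ).
Multiplying by (1−δ): 71 ≥ 122(1−δ) + 33δ = 122 − 89δ.
So 89δ ≥ 51, i.e. δ ≥ 51/89.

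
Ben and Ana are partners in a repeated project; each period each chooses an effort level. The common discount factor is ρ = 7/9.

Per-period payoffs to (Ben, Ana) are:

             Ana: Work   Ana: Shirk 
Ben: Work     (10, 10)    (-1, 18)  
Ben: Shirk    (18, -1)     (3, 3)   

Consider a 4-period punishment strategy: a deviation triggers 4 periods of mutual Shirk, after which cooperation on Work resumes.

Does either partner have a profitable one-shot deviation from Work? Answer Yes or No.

IC: ρ+…+ρ^4 ≥ (18−10)/(10−3) = 8/7.
At ρ = 7/9: partial sum = 2.2192 ≥ 1.1429. Cooperation sustainable.

No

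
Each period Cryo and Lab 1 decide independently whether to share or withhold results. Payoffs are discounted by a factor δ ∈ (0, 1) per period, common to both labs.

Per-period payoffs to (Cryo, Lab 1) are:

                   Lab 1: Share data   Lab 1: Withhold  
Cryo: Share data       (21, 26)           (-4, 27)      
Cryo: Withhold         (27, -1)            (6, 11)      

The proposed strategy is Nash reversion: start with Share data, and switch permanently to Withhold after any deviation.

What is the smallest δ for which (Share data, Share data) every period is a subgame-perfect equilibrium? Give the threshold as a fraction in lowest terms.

2/7

Cryo: cooperation gives 21 each period; deviation gives 27 once then 6 forever.
  21/(1−δ) ≥ 27 + 6δ/(1−δ) ⇒ δ ≥ 6/21 = 2/7.
Lab 1: cooperation gives 26 each period; deviation gives 27 once then 11 forever.
  δ ≥ 1/16.
Both must hold, so the binding constraint is Cryo's: δ ≥ 2/7.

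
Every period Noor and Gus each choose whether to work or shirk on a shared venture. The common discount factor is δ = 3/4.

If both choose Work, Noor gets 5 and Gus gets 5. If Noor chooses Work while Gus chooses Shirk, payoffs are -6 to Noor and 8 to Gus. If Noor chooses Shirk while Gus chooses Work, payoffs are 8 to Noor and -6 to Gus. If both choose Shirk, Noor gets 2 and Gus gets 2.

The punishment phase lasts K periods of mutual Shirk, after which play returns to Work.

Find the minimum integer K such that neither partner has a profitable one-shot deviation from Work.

No profitable deviation requires (5−2)(δ+…+δ^K) ≥ 8−5, i.e. δ+…+δ^K ≥ 1 ≈ 1.0000.
With δ = 3/4, the partial sums are K=1: 0.7500, K=2: 1.3125.
K = 2 is the first length at which the sum reaches 1.0000.

2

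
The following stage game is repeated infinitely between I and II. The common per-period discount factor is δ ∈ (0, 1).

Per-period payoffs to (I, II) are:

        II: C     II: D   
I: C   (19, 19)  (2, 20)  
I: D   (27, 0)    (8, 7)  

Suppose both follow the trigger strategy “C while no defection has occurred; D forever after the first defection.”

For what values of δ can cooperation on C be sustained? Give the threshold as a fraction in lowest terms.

8/19

I's threshold: (27−19)/(27−8) = 8/19.
II's threshold: (20−19)/(20−7) = 1/13.
8/19 > 1/13, so I binds and δ* = 8/19.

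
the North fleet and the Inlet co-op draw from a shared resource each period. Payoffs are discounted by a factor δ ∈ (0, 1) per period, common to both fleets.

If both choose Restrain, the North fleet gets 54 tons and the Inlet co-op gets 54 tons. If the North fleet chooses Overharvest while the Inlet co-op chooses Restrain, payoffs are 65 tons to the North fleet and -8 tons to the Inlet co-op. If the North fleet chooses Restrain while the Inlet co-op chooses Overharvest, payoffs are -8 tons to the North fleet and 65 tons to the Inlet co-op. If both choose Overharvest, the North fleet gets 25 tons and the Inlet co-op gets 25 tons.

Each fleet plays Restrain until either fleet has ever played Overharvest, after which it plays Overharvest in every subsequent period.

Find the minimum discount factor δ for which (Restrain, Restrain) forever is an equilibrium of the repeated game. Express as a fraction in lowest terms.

54/(1−δ) ≥ 65 + 25δ/(1−δ)
54 ≥ 65 − 40δ
δ ≥ 11/40.

11/40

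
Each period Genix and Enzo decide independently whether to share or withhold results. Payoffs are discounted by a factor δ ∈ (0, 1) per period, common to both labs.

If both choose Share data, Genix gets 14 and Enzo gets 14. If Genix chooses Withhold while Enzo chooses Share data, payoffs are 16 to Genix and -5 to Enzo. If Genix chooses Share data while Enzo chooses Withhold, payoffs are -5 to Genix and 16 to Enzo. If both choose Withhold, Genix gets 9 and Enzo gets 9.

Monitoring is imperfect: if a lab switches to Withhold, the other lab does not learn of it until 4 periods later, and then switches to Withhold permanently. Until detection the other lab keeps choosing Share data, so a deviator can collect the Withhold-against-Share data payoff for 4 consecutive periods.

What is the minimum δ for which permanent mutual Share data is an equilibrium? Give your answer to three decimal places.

A deviator earns 16 for 4 periods, then 9 forever; cooperating earns 14 forever. Multiplying the IC by (1−δ):
14 ≥ 16(1−δ^4) + 9δ^4, so 7·δ^4 ≥ 2 and δ^4 ≥ 2/7.
δ ≥ (2/7)^(1/4) ≈ 0.731.

0.731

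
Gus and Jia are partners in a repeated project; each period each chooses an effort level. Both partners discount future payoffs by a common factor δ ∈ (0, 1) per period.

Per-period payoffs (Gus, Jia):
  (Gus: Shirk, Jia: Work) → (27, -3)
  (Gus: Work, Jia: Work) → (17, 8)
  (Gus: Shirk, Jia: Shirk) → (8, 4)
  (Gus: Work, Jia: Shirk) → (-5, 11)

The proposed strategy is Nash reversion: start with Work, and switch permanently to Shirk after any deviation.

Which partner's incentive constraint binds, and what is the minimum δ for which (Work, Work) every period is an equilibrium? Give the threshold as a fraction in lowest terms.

Gus; δ ≥ 10/19

For Gus: deviation gain 27−17 = 10, per-period punishment loss 17−8 = 9. IC gives δ ≥ 10/19.
For Jia: gain 3, loss 4 per period, so δ ≥ 3/7.
The tighter constraint is Gus's, so cooperation needs δ ≥ 10/19.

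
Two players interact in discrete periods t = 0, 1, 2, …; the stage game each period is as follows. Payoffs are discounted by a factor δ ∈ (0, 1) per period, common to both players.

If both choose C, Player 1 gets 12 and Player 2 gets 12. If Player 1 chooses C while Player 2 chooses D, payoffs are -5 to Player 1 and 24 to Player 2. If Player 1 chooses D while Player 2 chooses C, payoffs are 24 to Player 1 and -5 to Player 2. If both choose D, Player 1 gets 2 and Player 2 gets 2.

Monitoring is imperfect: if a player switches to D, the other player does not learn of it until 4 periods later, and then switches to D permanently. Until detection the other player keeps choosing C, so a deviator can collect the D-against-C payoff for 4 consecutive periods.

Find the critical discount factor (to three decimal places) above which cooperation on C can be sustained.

0.859

A deviator earns 24 for 4 periods, then 2 forever; cooperating earns 12 forever. Multiplying the IC by (1−δ):
12 ≥ 24(1−δ^4) + 2δ^4, so 22·δ^4 ≥ 12 and δ^4 ≥ 6/11.
δ ≥ (6/11)^(1/4) ≈ 0.859.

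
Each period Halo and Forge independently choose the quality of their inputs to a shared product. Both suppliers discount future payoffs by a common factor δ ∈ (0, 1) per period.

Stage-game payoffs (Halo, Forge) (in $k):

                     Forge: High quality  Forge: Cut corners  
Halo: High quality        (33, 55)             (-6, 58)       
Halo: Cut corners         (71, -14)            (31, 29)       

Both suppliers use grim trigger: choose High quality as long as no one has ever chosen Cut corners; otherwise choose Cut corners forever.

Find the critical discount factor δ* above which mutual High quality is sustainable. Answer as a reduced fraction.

19/20

Halo: cooperation gives 33 each period; deviation gives 71 once then 31 forever.
  33/(1−δ) ≥ 71 + 31δ/(1−δ) ⇒ δ ≥ 38/40 = 19/20.
Forge: cooperation gives 55 each period; deviation gives 58 once then 29 forever.
  δ ≥ 3/29.
Both must hold, so the binding constraint is Halo's: δ ≥ 19/20.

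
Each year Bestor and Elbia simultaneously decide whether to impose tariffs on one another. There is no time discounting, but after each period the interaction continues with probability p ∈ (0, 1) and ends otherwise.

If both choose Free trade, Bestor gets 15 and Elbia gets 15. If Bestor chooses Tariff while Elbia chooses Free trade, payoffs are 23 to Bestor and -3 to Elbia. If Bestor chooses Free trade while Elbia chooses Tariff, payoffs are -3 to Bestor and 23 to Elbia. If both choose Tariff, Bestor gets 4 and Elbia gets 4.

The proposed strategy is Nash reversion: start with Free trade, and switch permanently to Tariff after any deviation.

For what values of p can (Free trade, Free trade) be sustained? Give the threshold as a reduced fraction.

With no time discounting, the continuation probability p plays the role of the discount factor.
Grim-trigger IC: 15/(1−p) ≥ 23 + 4p/(1−p) ⇒ p ≥ (23−15)/(23−4) = 8/19.

8/19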